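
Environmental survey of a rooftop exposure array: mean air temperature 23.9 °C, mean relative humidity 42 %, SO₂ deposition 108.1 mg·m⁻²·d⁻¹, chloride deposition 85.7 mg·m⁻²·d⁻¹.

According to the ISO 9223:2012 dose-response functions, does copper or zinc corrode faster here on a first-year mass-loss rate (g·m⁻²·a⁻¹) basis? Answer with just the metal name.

copper: T>10 °C ⇒ hinge -0.080·(23.9−10) = -1.1120
  Pd branch = 0.0053·Pd^0.26·e^(0.059·RH+f) = 0.0702 μm/a
  Cl⁻ term: 0.01025·85.7^0.27·exp(0.036·42+0.049·23.9) = 0.4988
  r_corr = 0.0702 + 0.4988 = 0.5689 μm/a
  mass loss = 0.5689 μm/a × 8.96 g/cm³ = 5.098 g·m⁻²·a⁻¹
zinc: f(T) = -0.071·(T−10) [T>10 °C] = -0.9869
  SO₂ term: 0.0129·108.1^0.44·exp(0.046·42-0.9869) = 0.2606
  Cl⁻ term: 0.0175·85.7^0.57·exp(0.008·42+0.085·23.9) = 2.361
  r_corr = 0.2606 + 2.361 = 2.621 μm/a
  mass loss = 2.621 μm/a × 7.14 g/cm³ = 18.72 g·m⁻²·a⁻¹
Ordering by g·m⁻²·a⁻¹: zinc (18.7) > copper (5.1)

zinc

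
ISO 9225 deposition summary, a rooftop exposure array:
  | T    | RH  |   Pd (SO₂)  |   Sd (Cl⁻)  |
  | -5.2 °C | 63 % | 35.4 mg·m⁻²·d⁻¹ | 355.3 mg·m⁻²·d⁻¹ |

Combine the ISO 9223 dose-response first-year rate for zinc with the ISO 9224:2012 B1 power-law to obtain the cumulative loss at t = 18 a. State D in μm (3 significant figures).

zinc: f(T) = +0.038·(T−10) [T≤10 °C] = -0.5776
  Pd branch = 0.0129·Pd^0.44·e^(0.046·RH+f) = 0.6308 μm/a
  Cl⁻ term: 0.0175·355.3^0.57·exp(0.008·63+0.085·-5.2) = 0.5294
  sum: 0.6308 + 0.5294 → r_corr = 1.16 μm/a
Power-law: D(18) = r_corr · 18^0.813
  D(18) = 1.16 × 18^0.813 = 1.16 × 10.48 = 12.16 μm

D(18) = 12.2 μm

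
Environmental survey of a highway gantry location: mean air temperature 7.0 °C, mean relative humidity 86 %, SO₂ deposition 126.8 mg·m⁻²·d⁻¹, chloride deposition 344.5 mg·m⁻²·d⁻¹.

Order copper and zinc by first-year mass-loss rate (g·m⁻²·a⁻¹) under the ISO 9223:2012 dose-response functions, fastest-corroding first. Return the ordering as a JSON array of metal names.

copper: T≤10 °C ⇒ hinge +0.126·(7.0−10) = -0.3780
  Pd branch = 0.0053·Pd^0.26·e^(0.059·RH+f) = 2.044 μm/a
  Cl⁻ term: 0.01025·344.5^0.27·exp(0.036·86+0.049·7.0) = 1.546
  sum: 2.044 + 1.546 → r_corr = 3.591 μm/a
  mass loss = 3.591 μm/a × 8.96 g/cm³ = 32.17 g·m⁻²·a⁻¹
zinc: T≤10 °C ⇒ hinge +0.038·(7.0−10) = -0.1140
  Pd branch = 0.0129·Pd^0.44·e^(0.046·RH+f) = 5.064 μm/a
  Cl⁻ term: 0.0175·344.5^0.57·exp(0.008·86+0.085·7.0) = 1.764
  r_corr = 5.064 + 1.764 = 6.828 μm/a
  mass loss = 6.828 μm/a × 7.14 g/cm³ = 48.75 g·m⁻²·a⁻¹
Ordering by g·m⁻²·a⁻¹: zinc (48.8) > copper (32.2)

["zinc", "copper"]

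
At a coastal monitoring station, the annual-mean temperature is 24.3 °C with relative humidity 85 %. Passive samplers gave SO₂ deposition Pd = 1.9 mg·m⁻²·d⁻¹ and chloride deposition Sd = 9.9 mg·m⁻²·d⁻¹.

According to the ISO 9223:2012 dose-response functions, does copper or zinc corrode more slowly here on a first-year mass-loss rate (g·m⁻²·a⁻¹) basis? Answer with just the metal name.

copper: temperature factor f = -0.080·(14.3) = -1.1440
  Pd branch = 0.0053·Pd^0.26·e^(0.059·RH+f) = 0.3005 μm/a
  Cl⁻ term: 0.01025·9.9^0.27·exp(0.036·85+0.049·24.3) = 1.335
  r_corr = 0.3005 + 1.335 = 1.636 μm/a
  mass loss = 1.636 μm/a × 8.96 g/cm³ = 14.66 g·m⁻²·a⁻¹
zinc: f(T) = -0.071·(T−10) [T>10 °C] = -1.0153
  Pd branch = 0.0129·Pd^0.44·e^(0.046·RH+f) = 0.3093 μm/a
  Cl⁻ term: 0.0175·9.9^0.57·exp(0.008·85+0.085·24.3) = 1.007
  r_corr = 0.3093 + 1.007 = 1.316 μm/a
  mass loss = 1.316 μm/a × 7.14 g/cm³ = 9.396 g·m⁻²·a⁻¹
Ordering by g·m⁻²·a⁻¹: copper (14.7) > zinc (9.4)

zinc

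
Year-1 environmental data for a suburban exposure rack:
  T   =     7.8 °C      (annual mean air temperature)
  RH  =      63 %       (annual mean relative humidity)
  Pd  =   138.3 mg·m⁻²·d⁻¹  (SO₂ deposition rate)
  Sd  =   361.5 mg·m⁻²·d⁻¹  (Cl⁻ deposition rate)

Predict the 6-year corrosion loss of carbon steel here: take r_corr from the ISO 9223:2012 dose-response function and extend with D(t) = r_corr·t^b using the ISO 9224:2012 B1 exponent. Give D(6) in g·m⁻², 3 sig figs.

carbon steel: T≤10 °C ⇒ hinge +0.150·(7.8−10) = -0.3300
  SO₂ term: 1.77·138.3^0.52·exp(0.02·63-0.3300) = 58.22
  Cl⁻ term: 0.102·361.5^0.62·exp(0.033·63+0.04·7.8) = 42.96
  sum: 58.22 + 42.96 → r_corr = 101.2 μm/a
ISO 9224: D(t) = r_corr · t^b with b = 0.523 (carbon steel, B1)
  D(6) = 101.2 × 6^0.523 = 101.2 × 2.553 = 258.3 μm
  Mass loss = 258.3 μm × 7.85 g/cm³ = 2027 g·m⁻²

D(6) = 2.03e+03 g·m⁻²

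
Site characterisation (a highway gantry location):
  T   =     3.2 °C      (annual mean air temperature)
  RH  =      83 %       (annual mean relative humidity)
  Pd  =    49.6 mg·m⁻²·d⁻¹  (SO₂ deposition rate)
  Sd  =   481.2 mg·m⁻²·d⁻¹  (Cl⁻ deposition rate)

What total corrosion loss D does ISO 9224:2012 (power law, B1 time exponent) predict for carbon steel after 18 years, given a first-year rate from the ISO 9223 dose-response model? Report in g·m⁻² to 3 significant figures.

carbon steel: f(T) = +0.150·(T−10) [T≤10 °C] = -1.0200
  sulphur-dioxide contribution → 25.56 μm/a
  chloride contribution → 82.56 μm/a
  total first-year rate 108.1 μm/a
Power-law: D(18) = r_corr · 18^0.523
  D(18) = 108.1 × 18^0.523 = 108.1 × 4.534 = 490.2 μm
  Mass loss = 490.2 μm × 7.85 g/cm³ = 3848 g·m⁻²

D(18) = 3.85e+03 g·m⁻²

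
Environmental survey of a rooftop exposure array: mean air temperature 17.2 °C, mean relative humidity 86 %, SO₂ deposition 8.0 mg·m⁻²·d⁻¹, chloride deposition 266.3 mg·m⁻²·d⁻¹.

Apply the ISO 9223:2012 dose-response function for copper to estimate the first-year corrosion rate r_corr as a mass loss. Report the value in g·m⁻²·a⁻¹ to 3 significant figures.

r_corr = 28.6 g·m⁻²·a⁻¹

copper: temperature factor f = -0.080·(7.2) = -0.5760
  SO₂ term: 0.0053·8.0^0.26·exp(0.059·86-0.5760) = 0.8176
  Cl⁻ term: 0.01025·266.3^0.27·exp(0.036·86+0.049·17.2) = 2.378
  r_corr = 0.8176 + 2.378 = 3.195 μm/a
Convert to mass loss: 3.195 μm/a × 8.96 g/cm³ = 28.63 g·m⁻²·a⁻¹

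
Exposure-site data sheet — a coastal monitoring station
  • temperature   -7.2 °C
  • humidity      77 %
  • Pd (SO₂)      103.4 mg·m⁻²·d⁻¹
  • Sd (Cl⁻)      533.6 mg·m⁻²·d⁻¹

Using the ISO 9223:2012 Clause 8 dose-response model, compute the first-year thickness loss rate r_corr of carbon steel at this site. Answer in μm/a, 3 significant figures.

carbon steel: temperature factor f = +0.150·(-17.2) = -2.5800
  sulphur-dioxide contribution → 6.98 μm/a
  chloride contribution → 47.64 μm/a
  ⇒ r_corr(carbon steel) = 54.62 μm/a

r_corr = 54.6 μm/a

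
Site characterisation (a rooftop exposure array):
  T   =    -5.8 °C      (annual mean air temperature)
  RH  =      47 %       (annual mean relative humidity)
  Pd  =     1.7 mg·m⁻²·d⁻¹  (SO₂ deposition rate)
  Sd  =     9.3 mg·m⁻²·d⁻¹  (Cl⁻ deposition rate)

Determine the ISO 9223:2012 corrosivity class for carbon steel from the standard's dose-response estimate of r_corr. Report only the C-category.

carbon steel: f(T) = +0.150·(T−10) [T≤10 °C] = -2.3700
  SO₂ term: 1.77·1.7^0.52·exp(0.02·47-2.3700) = 0.5582
  Sd branch = 0.102·Sd^0.62·e^(0.033·RH+0.04·T) = 1.52 μm/a
  sum: 0.5582 + 1.52 → r_corr = 2.078 μm/a
ISO 9223 Table 2 (carbon steel): 1.3 < 2.08 ≤ 25 μm/a ⇒ C2

C2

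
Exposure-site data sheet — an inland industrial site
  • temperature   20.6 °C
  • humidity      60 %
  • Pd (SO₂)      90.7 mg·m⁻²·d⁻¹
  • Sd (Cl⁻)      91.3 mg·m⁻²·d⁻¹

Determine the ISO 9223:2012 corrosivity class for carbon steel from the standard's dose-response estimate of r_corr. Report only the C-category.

C4

carbon steel: f(T) = -0.054·(T−10) [T>10 °C] = -0.5724
  Pd branch = 1.77·Pd^0.52·e^(0.02·RH+f) = 34.55 μm/a
  Cl⁻ term: 0.102·91.3^0.62·exp(0.033·60+0.04·20.6) = 27.66
  r_corr = 34.55 + 27.66 = 62.21 μm/a
Category bounds: 50…80 μm/a bracket r_corr ⇒ C4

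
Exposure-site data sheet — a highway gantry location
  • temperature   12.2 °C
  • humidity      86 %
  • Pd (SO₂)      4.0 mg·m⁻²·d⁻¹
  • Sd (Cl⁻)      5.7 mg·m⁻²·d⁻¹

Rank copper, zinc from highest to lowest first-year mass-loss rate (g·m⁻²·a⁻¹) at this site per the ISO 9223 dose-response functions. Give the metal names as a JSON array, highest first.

copper: temperature factor f = -0.080·(2.2) = -0.1760
  sulphur-dioxide contribution → 1.019 μm/a
  chloride contribution → 0.6592 μm/a
  ⇒ r_corr(copper) = 1.678 μm/a
  mass loss = 1.678 μm/a × 8.96 g/cm³ = 15.03 g·m⁻²·a⁻¹
zinc: f(T) = -0.071·(T−10) [T>10 °C] = -0.1562
  sulphur-dioxide contribution → 1.061 μm/a
  chloride contribution → 0.2649 μm/a
  total first-year rate 1.326 μm/a
  mass loss = 1.326 μm/a × 7.14 g/cm³ = 9.467 g·m⁻²·a⁻¹
Ordering by g·m⁻²·a⁻¹: copper (15) > zinc (9.47)

["copper", "zinc"]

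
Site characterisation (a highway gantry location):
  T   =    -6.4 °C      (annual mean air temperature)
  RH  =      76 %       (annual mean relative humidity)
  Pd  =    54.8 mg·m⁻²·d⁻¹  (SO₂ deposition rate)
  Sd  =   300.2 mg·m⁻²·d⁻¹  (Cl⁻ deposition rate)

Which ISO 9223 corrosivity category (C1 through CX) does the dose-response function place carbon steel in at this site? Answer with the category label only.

carbon steel: T≤10 °C ⇒ hinge +0.150·(-6.4−10) = -2.4600
  Pd branch = 1.77·Pd^0.52·e^(0.02·RH+f) = 5.545 μm/a
  Cl⁻ term: 0.102·300.2^0.62·exp(0.033·76+0.04·-6.4) = 33.31
  r_corr = 5.545 + 33.31 = 38.86 μm/a
ISO 9223 Table 2 (carbon steel): 25 < 38.9 ≤ 50 μm/a ⇒ C3

C3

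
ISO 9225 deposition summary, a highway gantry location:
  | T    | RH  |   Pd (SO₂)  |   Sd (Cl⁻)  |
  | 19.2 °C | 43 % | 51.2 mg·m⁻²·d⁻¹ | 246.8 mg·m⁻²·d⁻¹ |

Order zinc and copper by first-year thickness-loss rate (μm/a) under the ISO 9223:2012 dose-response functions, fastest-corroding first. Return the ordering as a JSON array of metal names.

["zinc", "copper"]

zinc: T>10 °C ⇒ hinge -0.071·(19.2−10) = -0.6532
  Pd branch = 0.0129·Pd^0.44·e^(0.046·RH+f) = 0.2742 μm/a
  Cl⁻ term: 0.0175·246.8^0.57·exp(0.008·43+0.085·19.2) = 2.916
  sum: 0.2742 + 2.916 → r_corr = 3.191 μm/a
copper: T>10 °C ⇒ hinge -0.080·(19.2−10) = -0.7360
  SO₂ term: 0.0053·51.2^0.26·exp(0.059·43-0.7360) = 0.0893
  Sd branch = 0.01025·Sd^0.27·e^(0.036·RH+0.049·T) = 0.5464 μm/a
  sum: 0.0893 + 0.5464 → r_corr = 0.6357 μm/a
Ordering by μm/a: zinc (3.19) > copper (0.636)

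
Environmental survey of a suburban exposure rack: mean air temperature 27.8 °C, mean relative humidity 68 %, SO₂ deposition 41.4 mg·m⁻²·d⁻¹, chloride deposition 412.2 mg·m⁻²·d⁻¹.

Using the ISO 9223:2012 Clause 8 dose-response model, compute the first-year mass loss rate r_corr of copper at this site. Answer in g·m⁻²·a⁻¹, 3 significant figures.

r_corr = 22.7 g·m⁻²·a⁻¹

copper: f(T) = -0.080·(T−10) [T>10 °C] = -1.4240
  sulphur-dioxide contribution → 0.1856 μm/a
  chloride contribution → 2.353 μm/a
  total first-year rate 2.538 μm/a
Convert to mass loss: 2.538 μm/a × 8.96 g/cm³ = 22.74 g·m⁻²·a⁻¹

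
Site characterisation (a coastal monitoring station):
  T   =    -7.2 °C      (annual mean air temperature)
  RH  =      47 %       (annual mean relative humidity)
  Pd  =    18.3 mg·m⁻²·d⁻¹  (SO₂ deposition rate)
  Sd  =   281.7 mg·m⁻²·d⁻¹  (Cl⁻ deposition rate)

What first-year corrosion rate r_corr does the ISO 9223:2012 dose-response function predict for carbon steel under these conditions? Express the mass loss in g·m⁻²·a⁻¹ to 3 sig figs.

carbon steel: temperature factor f = +0.150·(-17.2) = -2.5800
  sulphur-dioxide contribution → 1.557 μm/a
  chloride contribution → 11.91 μm/a
  ⇒ r_corr(carbon steel) = 13.47 μm/a
Convert to mass loss: 13.47 μm/a × 7.85 g/cm³ = 105.7 g·m⁻²·a⁻¹

r_corr = 106 g·m⁻²·a⁻¹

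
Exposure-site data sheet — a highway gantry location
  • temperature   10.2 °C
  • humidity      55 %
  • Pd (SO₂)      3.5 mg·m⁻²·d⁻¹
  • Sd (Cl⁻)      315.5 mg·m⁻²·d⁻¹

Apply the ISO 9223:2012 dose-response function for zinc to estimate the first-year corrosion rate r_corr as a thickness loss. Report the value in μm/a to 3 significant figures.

zinc: f(T) = -0.071·(T−10) [T>10 °C] = -0.0142
  sulphur-dioxide contribution → 0.2771 μm/a
  chloride contribution → 1.718 μm/a
  ⇒ r_corr(zinc) = 1.995 μm/a

r_corr = 2.00 μm/a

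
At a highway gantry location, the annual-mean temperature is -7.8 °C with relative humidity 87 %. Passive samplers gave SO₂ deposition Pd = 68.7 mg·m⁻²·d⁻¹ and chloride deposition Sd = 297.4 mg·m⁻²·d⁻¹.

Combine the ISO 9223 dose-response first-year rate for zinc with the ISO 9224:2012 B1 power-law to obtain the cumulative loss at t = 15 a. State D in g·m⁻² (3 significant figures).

zinc: temperature factor f = +0.038·(-17.8) = -0.6764
  Pd branch = 0.0129·Pd^0.44·e^(0.046·RH+f) = 2.307 μm/a
  Cl⁻ term: 0.0175·297.4^0.57·exp(0.008·87+0.085·-7.8) = 0.4647
  r_corr = 2.307 + 0.4647 = 2.772 μm/a
Power-law: D(15) = r_corr · 15^0.813
  D(15) = 2.772 × 15^0.813 = 2.772 × 9.04 = 25.06 μm
  Mass loss = 25.06 μm × 7.14 g/cm³ = 178.9 g·m⁻²

D(15) = 179 g·m⁻²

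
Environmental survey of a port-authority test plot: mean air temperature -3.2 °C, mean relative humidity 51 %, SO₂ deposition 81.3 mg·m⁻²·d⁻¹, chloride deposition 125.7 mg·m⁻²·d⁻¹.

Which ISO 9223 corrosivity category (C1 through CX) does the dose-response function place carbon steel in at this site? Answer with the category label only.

carbon steel: f(T) = +0.150·(T−10) [T≤10 °C] = -1.9800
  Pd branch = 1.77·Pd^0.52·e^(0.02·RH+f) = 6.673 μm/a
  Cl⁻ term: 0.102·125.7^0.62·exp(0.033·51+0.04·-3.2) = 9.672
  sum: 6.673 + 9.672 → r_corr = 16.34 μm/a
ISO 9223 Table 2 (carbon steel): 1.3 < 16.3 ≤ 25 μm/a ⇒ C2

C2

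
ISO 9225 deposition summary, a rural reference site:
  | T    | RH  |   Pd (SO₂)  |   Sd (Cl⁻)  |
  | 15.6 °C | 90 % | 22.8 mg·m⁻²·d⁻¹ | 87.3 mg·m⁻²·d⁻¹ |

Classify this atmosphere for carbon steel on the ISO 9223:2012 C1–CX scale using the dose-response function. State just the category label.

carbon steel: f(T) = -0.054·(T−10) [T>10 °C] = -0.3024
  Pd branch = 1.77·Pd^0.52·e^(0.02·RH+f) = 40.23 μm/a
  Sd branch = 0.102·Sd^0.62·e^(0.033·RH+0.04·T) = 59.28 μm/a
  sum: 40.23 + 59.28 → r_corr = 99.5 μm/a
ISO 9223 Table 2 (carbon steel): 80 < 99.5 ≤ 200 μm/a ⇒ C5

C5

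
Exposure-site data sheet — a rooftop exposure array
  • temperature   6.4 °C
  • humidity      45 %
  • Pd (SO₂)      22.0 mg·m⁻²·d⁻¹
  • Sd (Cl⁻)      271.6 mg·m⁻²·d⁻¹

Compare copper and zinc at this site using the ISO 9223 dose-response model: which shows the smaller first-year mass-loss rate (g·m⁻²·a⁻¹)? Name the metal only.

copper: f(T) = +0.126·(T−10) [T≤10 °C] = -0.4536
  Pd branch = 0.0053·Pd^0.26·e^(0.059·RH+f) = 0.107 μm/a
  Cl⁻ term: 0.01025·271.6^0.27·exp(0.036·45+0.049·6.4) = 0.3218
  sum: 0.107 + 0.3218 → r_corr = 0.4288 μm/a
  mass loss = 0.4288 μm/a × 8.96 g/cm³ = 3.842 g·m⁻²·a⁻¹
zinc: T≤10 °C ⇒ hinge +0.038·(6.4−10) = -0.1368
  SO₂ term: 0.0129·22.0^0.44·exp(0.046·45-0.1368) = 0.3474
  Sd branch = 0.0175·Sd^0.57·e^(0.008·RH+0.085·T) = 1.054 μm/a
  r_corr = 0.3474 + 1.054 = 1.402 μm/a
  mass loss = 1.402 μm/a × 7.14 g/cm³ = 10.01 g·m⁻²·a⁻¹
Ordering by g·m⁻²·a⁻¹: zinc (10) > copper (3.84)

copper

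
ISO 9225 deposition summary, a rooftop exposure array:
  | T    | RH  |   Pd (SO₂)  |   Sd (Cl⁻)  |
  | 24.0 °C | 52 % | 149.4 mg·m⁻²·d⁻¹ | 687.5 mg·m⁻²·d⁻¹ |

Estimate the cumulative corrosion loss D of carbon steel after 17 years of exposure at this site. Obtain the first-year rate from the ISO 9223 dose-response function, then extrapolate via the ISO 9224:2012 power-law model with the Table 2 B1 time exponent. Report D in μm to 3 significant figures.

carbon steel: T>10 °C ⇒ hinge -0.054·(24.0−10) = -0.7560
  Pd branch = 1.77·Pd^0.52·e^(0.02·RH+f) = 31.77 μm/a
  Sd branch = 0.102·Sd^0.62·e^(0.033·RH+0.04·T) = 85.09 μm/a
  r_corr = 31.77 + 85.09 = 116.9 μm/a
Long-term exponent b (ISO 9224 Table 2, B1) = 0.523
  D(17) = 116.9 × 17^0.523 = 116.9 × 4.401 = 514.3 μm

D(17) = 514 μm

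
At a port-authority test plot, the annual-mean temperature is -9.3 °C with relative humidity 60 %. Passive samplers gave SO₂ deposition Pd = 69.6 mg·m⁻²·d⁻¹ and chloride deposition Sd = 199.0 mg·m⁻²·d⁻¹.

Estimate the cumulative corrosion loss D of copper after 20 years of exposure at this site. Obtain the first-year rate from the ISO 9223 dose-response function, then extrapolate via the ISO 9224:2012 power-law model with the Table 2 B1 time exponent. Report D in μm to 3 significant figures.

copper: f(T) = +0.126·(T−10) [T≤10 °C] = -2.4318
  SO₂ term: 0.0053·69.6^0.26·exp(0.059·60-2.4318) = 0.04838
  Sd branch = 0.01025·Sd^0.27·e^(0.036·RH+0.049·T) = 0.2353 μm/a
  r_corr = 0.04838 + 0.2353 = 0.2837 μm/a
Long-term exponent b (ISO 9224 Table 2, B1) = 0.667
  D(20) = 0.2837 × 20^0.667 = 0.2837 × 7.375 = 2.092 μm

D(20) = 2.09 μm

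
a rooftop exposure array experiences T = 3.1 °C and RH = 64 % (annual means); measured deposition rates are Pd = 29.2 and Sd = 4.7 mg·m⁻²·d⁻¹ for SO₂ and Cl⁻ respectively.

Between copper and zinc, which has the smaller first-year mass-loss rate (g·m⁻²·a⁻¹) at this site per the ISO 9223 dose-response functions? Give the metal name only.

copper

copper: f(T) = +0.126·(T−10) [T≤10 °C] = -0.8694
  Pd branch = 0.0053·Pd^0.26·e^(0.059·RH+f) = 0.2331 μm/a
  Cl⁻ term: 0.01025·4.7^0.27·exp(0.036·64+0.049·3.1) = 0.1815
  sum: 0.2331 + 0.1815 → r_corr = 0.4146 μm/a
  mass loss = 0.4146 μm/a × 8.96 g/cm³ = 3.715 g·m⁻²·a⁻¹
zinc: T≤10 °C ⇒ hinge +0.038·(3.1−10) = -0.2622
  Pd branch = 0.0129·Pd^0.44·e^(0.046·RH+f) = 0.8319 μm/a
  Cl⁻ term: 0.0175·4.7^0.57·exp(0.008·64+0.085·3.1) = 0.09182
  r_corr = 0.8319 + 0.09182 = 0.9237 μm/a
  mass loss = 0.9237 μm/a × 7.14 g/cm³ = 6.595 g·m⁻²·a⁻¹
Ordering by g·m⁻²·a⁻¹: zinc (6.6) > copper (3.71)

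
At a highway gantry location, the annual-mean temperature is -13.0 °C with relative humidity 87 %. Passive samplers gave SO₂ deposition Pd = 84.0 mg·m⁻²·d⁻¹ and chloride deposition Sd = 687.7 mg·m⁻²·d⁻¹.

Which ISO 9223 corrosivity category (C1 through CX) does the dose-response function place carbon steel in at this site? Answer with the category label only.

carbon steel: T≤10 °C ⇒ hinge +0.150·(-13.0−10) = -3.4500
  sulphur-dioxide contribution → 3.206 μm/a
  chloride contribution → 61.49 μm/a
  total first-year rate 64.7 μm/a
64.7 μm/a falls in (50, 80] for carbon steel → category C4

C4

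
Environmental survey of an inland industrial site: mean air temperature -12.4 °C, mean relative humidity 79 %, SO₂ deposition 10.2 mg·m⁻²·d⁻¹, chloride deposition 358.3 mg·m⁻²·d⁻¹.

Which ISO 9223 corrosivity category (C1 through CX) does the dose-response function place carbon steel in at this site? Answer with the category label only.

C3

carbon steel: T≤10 °C ⇒ hinge +0.150·(-12.4−10) = -3.3600
  sulphur-dioxide contribution → 0.9986 μm/a
  chloride contribution → 32.29 μm/a
  total first-year rate 33.29 μm/a
33.3 μm/a falls in (25, 50] for carbon steel → category C3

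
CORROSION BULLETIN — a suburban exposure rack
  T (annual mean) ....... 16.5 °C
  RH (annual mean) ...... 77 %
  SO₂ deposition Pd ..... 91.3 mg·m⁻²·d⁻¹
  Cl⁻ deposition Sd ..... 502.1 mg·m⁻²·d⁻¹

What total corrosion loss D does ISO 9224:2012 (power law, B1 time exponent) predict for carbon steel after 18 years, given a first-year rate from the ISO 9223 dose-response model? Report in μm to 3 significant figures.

carbon steel: f(T) = -0.054·(T−10) [T>10 °C] = -0.3510
  sulphur-dioxide contribution → 60.78 μm/a
  chloride contribution → 118.4 μm/a
  total first-year rate 179.2 μm/a
ISO 9224: D(t) = r_corr · t^b with b = 0.523 (carbon steel, B1)
  D(18) = 179.2 × 18^0.523 = 179.2 × 4.534 = 812.4 μm

D(18) = 812 μm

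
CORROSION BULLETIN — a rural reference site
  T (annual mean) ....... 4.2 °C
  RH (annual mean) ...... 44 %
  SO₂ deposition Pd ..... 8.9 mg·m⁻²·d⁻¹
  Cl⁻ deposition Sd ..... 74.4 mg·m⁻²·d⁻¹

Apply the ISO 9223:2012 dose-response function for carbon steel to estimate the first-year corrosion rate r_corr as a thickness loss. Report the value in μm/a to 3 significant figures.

r_corr = 13.0 μm/a

carbon steel: T≤10 °C ⇒ hinge +0.150·(4.2−10) = -0.8700
  sulphur-dioxide contribution → 5.572 μm/a
  chloride contribution → 7.456 μm/a
  ⇒ r_corr(carbon steel) = 13.03 μm/a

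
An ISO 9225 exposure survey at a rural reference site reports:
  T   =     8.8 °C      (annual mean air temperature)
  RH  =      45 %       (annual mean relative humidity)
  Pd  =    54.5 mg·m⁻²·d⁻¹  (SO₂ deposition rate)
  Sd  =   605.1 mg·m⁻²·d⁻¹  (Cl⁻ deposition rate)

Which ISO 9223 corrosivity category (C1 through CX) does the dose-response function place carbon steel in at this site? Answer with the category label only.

carbon steel: temperature factor f = +0.150·(-1.2) = -0.1800
  Pd branch = 1.77·Pd^0.52·e^(0.02·RH+f) = 29.08 μm/a
  Sd branch = 0.102·Sd^0.62·e^(0.033·RH+0.04·T) = 33.97 μm/a
  sum: 29.08 + 33.97 → r_corr = 63.05 μm/a
ISO 9223 Table 2 (carbon steel): 50 < 63.1 ≤ 80 μm/a ⇒ C4

C4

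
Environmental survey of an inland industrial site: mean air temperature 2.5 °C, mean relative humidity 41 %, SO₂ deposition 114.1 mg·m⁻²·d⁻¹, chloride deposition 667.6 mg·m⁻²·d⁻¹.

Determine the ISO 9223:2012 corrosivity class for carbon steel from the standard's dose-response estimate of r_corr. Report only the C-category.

C3

carbon steel: f(T) = +0.150·(T−10) [T≤10 °C] = -1.1250
  SO₂ term: 1.77·114.1^0.52·exp(0.02·41-1.1250) = 15.32
  Sd branch = 0.102·Sd^0.62·e^(0.033·RH+0.04·T) = 24.59 μm/a
  r_corr = 15.32 + 24.59 = 39.92 μm/a
39.9 μm/a falls in (25, 50] for carbon steel → category C3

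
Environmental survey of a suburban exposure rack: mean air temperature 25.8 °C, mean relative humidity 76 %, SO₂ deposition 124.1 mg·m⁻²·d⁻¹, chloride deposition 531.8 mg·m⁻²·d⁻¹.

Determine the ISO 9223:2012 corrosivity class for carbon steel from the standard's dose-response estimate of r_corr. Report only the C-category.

carbon steel: T>10 °C ⇒ hinge -0.054·(25.8−10) = -0.8532
  sulphur-dioxide contribution → 42.3 μm/a
  chloride contribution → 172.2 μm/a
  ⇒ r_corr(carbon steel) = 214.5 μm/a
Category bounds: 200…700 μm/a bracket r_corr ⇒ CX

CX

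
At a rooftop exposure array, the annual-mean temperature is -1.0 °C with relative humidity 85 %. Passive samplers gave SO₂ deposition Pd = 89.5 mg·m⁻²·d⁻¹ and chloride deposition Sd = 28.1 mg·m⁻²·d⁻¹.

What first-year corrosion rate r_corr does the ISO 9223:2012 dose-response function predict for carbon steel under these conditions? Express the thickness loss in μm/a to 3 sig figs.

r_corr = 32.1 μm/a

carbon steel: T≤10 °C ⇒ hinge +0.150·(-1.0−10) = -1.6500
  SO₂ term: 1.77·89.5^0.52·exp(0.02·85-1.6500) = 19.26
  Cl⁻ term: 0.102·28.1^0.62·exp(0.033·85+0.04·-1.0) = 12.81
  sum: 19.26 + 12.81 → r_corr = 32.07 μm/a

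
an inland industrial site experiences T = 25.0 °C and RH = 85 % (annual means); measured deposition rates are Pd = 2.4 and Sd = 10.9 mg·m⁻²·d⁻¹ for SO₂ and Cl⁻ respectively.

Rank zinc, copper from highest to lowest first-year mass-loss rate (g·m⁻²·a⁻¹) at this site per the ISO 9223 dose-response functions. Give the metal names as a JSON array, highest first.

zinc: f(T) = -0.071·(T−10) [T>10 °C] = -1.0650
  Pd branch = 0.0129·Pd^0.44·e^(0.046·RH+f) = 0.3262 μm/a
  Sd branch = 0.0175·Sd^0.57·e^(0.008·RH+0.085·T) = 1.129 μm/a
  sum: 0.3262 + 1.129 → r_corr = 1.455 μm/a
  mass loss = 1.455 μm/a × 7.14 g/cm³ = 10.39 g·m⁻²·a⁻¹
copper: temperature factor f = -0.080·(15.0) = -1.2000
  SO₂ term: 0.0053·2.4^0.26·exp(0.059·85-1.2000) = 0.302
  Sd branch = 0.01025·Sd^0.27·e^(0.036·RH+0.049·T) = 1.418 μm/a
  sum: 0.302 + 1.418 → r_corr = 1.72 μm/a
  mass loss = 1.72 μm/a × 8.96 g/cm³ = 15.41 g·m⁻²·a⁻¹
Ordering by g·m⁻²·a⁻¹: copper (15.4) > zinc (10.4)

["copper", "zinc"]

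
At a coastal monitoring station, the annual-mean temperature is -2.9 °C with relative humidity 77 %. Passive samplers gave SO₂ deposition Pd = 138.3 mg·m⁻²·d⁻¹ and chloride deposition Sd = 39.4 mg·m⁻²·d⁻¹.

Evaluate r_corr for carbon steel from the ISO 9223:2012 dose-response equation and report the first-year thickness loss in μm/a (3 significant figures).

carbon steel: temperature factor f = +0.150·(-12.9) = -1.9350
  Pd branch = 1.77·Pd^0.52·e^(0.02·RH+f) = 15.48 μm/a
  Sd branch = 0.102·Sd^0.62·e^(0.033·RH+0.04·T) = 11.25 μm/a
  sum: 15.48 + 11.25 → r_corr = 26.72 μm/a

r_corr = 26.7 μm/a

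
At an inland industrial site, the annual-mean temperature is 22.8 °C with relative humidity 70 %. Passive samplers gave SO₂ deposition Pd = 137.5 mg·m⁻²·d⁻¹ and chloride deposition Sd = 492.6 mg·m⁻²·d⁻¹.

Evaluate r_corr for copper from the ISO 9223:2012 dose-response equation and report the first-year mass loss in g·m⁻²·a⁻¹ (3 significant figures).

r_corr = 22.4 g·m⁻²·a⁻¹

copper: T>10 °C ⇒ hinge -0.080·(22.8−10) = -1.0240
  SO₂ term: 0.0053·137.5^0.26·exp(0.059·70-1.0240) = 0.4257
  Cl⁻ term: 0.01025·492.6^0.27·exp(0.036·70+0.049·22.8) = 2.076
  sum: 0.4257 + 2.076 → r_corr = 2.502 μm/a
Convert to mass loss: 2.502 μm/a × 8.96 g/cm³ = 22.42 g·m⁻²·a⁻¹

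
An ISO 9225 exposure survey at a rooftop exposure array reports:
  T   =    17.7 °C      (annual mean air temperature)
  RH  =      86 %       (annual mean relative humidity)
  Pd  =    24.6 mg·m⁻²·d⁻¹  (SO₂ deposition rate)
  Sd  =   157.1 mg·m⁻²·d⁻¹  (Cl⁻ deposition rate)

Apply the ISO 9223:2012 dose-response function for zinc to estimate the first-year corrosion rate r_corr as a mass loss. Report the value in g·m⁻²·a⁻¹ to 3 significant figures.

r_corr = 31.4 g·m⁻²·a⁻¹

zinc: T>10 °C ⇒ hinge -0.071·(17.7−10) = -0.5467
  SO₂ term: 0.0129·24.6^0.44·exp(0.046·86-0.5467) = 1.597
  Sd branch = 0.0175·Sd^0.57·e^(0.008·RH+0.085·T) = 2.799 μm/a
  sum: 1.597 + 2.799 → r_corr = 4.396 μm/a
Convert to mass loss: 4.396 μm/a × 7.14 g/cm³ = 31.39 g·m⁻²·a⁻¹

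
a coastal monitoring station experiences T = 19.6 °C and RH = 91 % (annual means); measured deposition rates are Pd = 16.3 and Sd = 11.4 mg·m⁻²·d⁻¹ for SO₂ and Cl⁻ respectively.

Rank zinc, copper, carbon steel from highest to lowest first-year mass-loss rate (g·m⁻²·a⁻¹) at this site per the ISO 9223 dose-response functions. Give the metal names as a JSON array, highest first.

zinc: f(T) = -0.071·(T−10) [T>10 °C] = -0.6816
  sulphur-dioxide contribution → 1.465 μm/a
  chloride contribution → 0.7677 μm/a
  ⇒ r_corr(zinc) = 2.233 μm/a
  mass loss = 2.233 μm/a × 7.14 g/cm³ = 15.94 g·m⁻²·a⁻¹
copper: T>10 °C ⇒ hinge -0.080·(19.6−10) = -0.7680
  sulphur-dioxide contribution → 1.091 μm/a
  chloride contribution → 1.368 μm/a
  total first-year rate 2.458 μm/a
  mass loss = 2.458 μm/a × 8.96 g/cm³ = 22.02 g·m⁻²·a⁻¹
carbon steel: temperature factor f = -0.054·(9.6) = -0.5184
  sulphur-dioxide contribution → 27.77 μm/a
  chloride contribution → 20.35 μm/a
  total first-year rate 48.12 μm/a
  mass loss = 48.12 μm/a × 7.85 g/cm³ = 377.7 g·m⁻²·a⁻¹
Ordering by g·m⁻²·a⁻¹: carbon steel (378) > copper (22) > zinc (15.9)

["carbon steel", "copper", "zinc"]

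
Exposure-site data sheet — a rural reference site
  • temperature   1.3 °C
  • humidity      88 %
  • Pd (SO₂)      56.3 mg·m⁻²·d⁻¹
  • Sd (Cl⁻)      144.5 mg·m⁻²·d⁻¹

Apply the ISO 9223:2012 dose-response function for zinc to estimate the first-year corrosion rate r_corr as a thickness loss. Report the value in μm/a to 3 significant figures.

zinc: T≤10 °C ⇒ hinge +0.038·(1.3−10) = -0.3306
  SO₂ term: 0.0129·56.3^0.44·exp(0.046·88-0.3306) = 3.128
  Sd branch = 0.0175·Sd^0.57·e^(0.008·RH+0.085·T) = 0.6728 μm/a
  sum: 3.128 + 0.6728 → r_corr = 3.801 μm/a

r_corr = 3.80 μm/a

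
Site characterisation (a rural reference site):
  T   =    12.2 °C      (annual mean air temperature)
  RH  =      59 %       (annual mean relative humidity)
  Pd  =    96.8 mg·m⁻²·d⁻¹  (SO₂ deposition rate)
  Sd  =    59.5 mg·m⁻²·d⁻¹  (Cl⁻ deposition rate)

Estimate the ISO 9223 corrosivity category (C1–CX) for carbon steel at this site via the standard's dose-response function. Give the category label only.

carbon steel: f(T) = -0.054·(T−10) [T>10 °C] = -0.1188
  Pd branch = 1.77·Pd^0.52·e^(0.02·RH+f) = 55.14 μm/a
  Cl⁻ term: 0.102·59.5^0.62·exp(0.033·59+0.04·12.2) = 14.67
  sum: 55.14 + 14.67 → r_corr = 69.81 μm/a
ISO 9223 Table 2 (carbon steel): 50 < 69.8 ≤ 80 μm/a ⇒ C4

C4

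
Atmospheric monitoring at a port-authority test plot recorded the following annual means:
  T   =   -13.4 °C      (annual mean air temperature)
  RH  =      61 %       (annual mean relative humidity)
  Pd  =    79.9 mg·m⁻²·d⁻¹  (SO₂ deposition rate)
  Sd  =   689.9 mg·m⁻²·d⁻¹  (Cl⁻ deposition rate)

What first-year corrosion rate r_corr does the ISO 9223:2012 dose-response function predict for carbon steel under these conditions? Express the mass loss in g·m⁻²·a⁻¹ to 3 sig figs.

carbon steel: f(T) = +0.150·(T−10) [T≤10 °C] = -3.5100
  Pd branch = 1.77·Pd^0.52·e^(0.02·RH+f) = 1.749 μm/a
  Sd branch = 0.102·Sd^0.62·e^(0.033·RH+0.04·T) = 25.71 μm/a
  sum: 1.749 + 25.71 → r_corr = 27.46 μm/a
Convert to mass loss: 27.46 μm/a × 7.85 g/cm³ = 215.6 g·m⁻²·a⁻¹

r_corr = 216 g·m⁻²·a⁻¹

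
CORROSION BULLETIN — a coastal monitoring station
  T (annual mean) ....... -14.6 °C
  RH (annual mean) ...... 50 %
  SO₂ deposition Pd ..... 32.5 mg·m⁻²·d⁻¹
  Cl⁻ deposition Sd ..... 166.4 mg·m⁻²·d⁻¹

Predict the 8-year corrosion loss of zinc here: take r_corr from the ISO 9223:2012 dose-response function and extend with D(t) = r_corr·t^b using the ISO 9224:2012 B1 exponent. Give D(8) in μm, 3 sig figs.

zinc: T≤10 °C ⇒ hinge +0.038·(-14.6−10) = -0.9348
  sulphur-dioxide contribution → 0.2337 μm/a
  chloride contribution → 0.1393 μm/a
  ⇒ r_corr(zinc) = 0.373 μm/a
Power-law: D(8) = r_corr · 8^0.813
  D(8) = 0.373 × 8^0.813 = 0.373 × 5.423 = 2.023 μm

D(8) = 2.02 μm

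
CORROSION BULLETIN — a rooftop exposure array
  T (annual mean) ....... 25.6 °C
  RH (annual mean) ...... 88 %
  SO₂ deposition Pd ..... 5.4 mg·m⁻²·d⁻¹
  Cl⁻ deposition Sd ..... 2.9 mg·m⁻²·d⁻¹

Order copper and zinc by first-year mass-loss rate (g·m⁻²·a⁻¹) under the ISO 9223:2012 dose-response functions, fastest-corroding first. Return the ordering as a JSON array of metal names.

copper: temperature factor f = -0.080·(15.6) = -1.2480
  sulphur-dioxide contribution → 0.4242 μm/a
  chloride contribution → 1.138 μm/a
  total first-year rate 1.562 μm/a
  mass loss = 1.562 μm/a × 8.96 g/cm³ = 14 g·m⁻²·a⁻¹
zinc: f(T) = -0.071·(T−10) [T>10 °C] = -1.1076
  sulphur-dioxide contribution → 0.5127 μm/a
  chloride contribution → 0.572 μm/a
  total first-year rate 1.085 μm/a
  mass loss = 1.085 μm/a × 7.14 g/cm³ = 7.744 g·m⁻²·a⁻¹
Ordering by g·m⁻²·a⁻¹: copper (14) > zinc (7.74)

["copper", "zinc"]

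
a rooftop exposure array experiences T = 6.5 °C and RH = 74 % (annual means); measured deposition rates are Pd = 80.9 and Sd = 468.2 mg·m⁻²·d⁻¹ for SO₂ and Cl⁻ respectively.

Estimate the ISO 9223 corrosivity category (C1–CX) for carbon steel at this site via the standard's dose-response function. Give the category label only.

C5

carbon steel: temperature factor f = +0.150·(-3.5) = -0.5250
  sulphur-dioxide contribution → 45.17 μm/a
  chloride contribution → 68.82 μm/a
  ⇒ r_corr(carbon steel) = 114 μm/a
ISO 9223 Table 2 (carbon steel): 80 < 114 ≤ 200 μm/a ⇒ C5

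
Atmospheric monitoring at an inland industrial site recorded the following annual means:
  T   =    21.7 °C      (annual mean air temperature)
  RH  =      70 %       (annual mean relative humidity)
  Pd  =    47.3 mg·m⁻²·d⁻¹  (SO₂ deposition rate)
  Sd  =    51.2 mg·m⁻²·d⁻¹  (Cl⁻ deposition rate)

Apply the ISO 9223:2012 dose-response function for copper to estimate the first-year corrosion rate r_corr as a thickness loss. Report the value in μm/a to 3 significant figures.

r_corr = 1.42 μm/a

copper: f(T) = -0.080·(T−10) [T>10 °C] = -0.9360
  sulphur-dioxide contribution → 0.3523 μm/a
  chloride contribution → 1.068 μm/a
  total first-year rate 1.42 μm/a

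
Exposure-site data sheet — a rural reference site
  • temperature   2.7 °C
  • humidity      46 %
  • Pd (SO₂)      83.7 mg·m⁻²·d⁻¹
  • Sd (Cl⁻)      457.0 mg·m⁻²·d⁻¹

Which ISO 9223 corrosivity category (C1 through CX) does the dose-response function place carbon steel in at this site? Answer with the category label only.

C3

carbon steel: temperature factor f = +0.150·(-7.3) = -1.0950
  Pd branch = 1.77·Pd^0.52·e^(0.02·RH+f) = 14.85 μm/a
  Cl⁻ term: 0.102·457.0^0.62·exp(0.033·46+0.04·2.7) = 23.12
  sum: 14.85 + 23.12 → r_corr = 37.97 μm/a
Category bounds: 25…50 μm/a bracket r_corr ⇒ C3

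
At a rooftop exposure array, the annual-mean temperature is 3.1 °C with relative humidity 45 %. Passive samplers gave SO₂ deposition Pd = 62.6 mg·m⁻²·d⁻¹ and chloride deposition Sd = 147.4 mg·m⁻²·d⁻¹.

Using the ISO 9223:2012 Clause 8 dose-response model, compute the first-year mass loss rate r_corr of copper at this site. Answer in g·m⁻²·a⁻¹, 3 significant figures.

copper: T≤10 °C ⇒ hinge +0.126·(3.1−10) = -0.8694
  Pd branch = 0.0053·Pd^0.26·e^(0.059·RH+f) = 0.09265 μm/a
  Cl⁻ term: 0.01025·147.4^0.27·exp(0.036·45+0.049·3.1) = 0.2321
  r_corr = 0.09265 + 0.2321 = 0.3248 μm/a
Convert to mass loss: 0.3248 μm/a × 8.96 g/cm³ = 2.91 g·m⁻²·a⁻¹

r_corr = 2.91 g·m⁻²·a⁻¹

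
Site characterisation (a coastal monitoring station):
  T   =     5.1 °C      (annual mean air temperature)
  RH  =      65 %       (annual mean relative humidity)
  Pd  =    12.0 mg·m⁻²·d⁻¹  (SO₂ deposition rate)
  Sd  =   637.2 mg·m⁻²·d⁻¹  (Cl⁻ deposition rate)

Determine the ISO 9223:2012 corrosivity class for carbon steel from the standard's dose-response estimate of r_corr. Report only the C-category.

C4

carbon steel: temperature factor f = +0.150·(-4.9) = -0.7350
  SO₂ term: 1.77·12.0^0.52·exp(0.02·65-0.7350) = 11.34
  Sd branch = 0.102·Sd^0.62·e^(0.033·RH+0.04·T) = 58.53 μm/a
  sum: 11.34 + 58.53 → r_corr = 69.87 μm/a
Category bounds: 50…80 μm/a bracket r_corr ⇒ C4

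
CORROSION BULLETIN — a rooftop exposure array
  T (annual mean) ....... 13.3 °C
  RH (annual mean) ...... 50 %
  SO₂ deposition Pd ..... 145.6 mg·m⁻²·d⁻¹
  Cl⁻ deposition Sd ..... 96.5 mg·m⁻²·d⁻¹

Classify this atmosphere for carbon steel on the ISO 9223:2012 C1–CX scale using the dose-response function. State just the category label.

carbon steel: f(T) = -0.054·(T−10) [T>10 °C] = -0.1782
  Pd branch = 1.77·Pd^0.52·e^(0.02·RH+f) = 53.67 μm/a
  Sd branch = 0.102·Sd^0.62·e^(0.033·RH+0.04·T) = 15.37 μm/a
  r_corr = 53.67 + 15.37 = 69.04 μm/a
ISO 9223 Table 2 (carbon steel): 50 < 69 ≤ 80 μm/a ⇒ C4

C4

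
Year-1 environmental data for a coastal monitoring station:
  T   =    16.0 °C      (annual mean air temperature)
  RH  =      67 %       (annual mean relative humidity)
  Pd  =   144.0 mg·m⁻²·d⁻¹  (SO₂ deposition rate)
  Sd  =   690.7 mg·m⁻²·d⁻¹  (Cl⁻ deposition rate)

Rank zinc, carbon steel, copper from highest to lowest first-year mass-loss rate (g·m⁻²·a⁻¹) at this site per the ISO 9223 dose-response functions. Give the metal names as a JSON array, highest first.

["carbon steel", "zinc", "copper"]

zinc: f(T) = -0.071·(T−10) [T>10 °C] = -0.4260
  SO₂ term: 0.0129·144.0^0.44·exp(0.046·67-0.4260) = 1.636
  Cl⁻ term: 0.0175·690.7^0.57·exp(0.008·67+0.085·16.0) = 4.84
  r_corr = 1.636 + 4.84 = 6.476 μm/a
  mass loss = 6.476 μm/a × 7.14 g/cm³ = 46.24 g·m⁻²·a⁻¹
carbon steel: f(T) = -0.054·(T−10) [T>10 °C] = -0.3240
  Pd branch = 1.77·Pd^0.52·e^(0.02·RH+f) = 64.8 μm/a
  Cl⁻ term: 0.102·690.7^0.62·exp(0.033·67+0.04·16.0) = 101.7
  r_corr = 64.8 + 101.7 = 166.5 μm/a
  mass loss = 166.5 μm/a × 7.85 g/cm³ = 1307 g·m⁻²·a⁻¹
copper: T>10 °C ⇒ hinge -0.080·(16.0−10) = -0.4800
  SO₂ term: 0.0053·144.0^0.26·exp(0.059·67-0.4800) = 0.6219
  Cl⁻ term: 0.01025·690.7^0.27·exp(0.036·67+0.049·16.0) = 1.463
  sum: 0.6219 + 1.463 → r_corr = 2.085 μm/a
  mass loss = 2.085 μm/a × 8.96 g/cm³ = 18.68 g·m⁻²·a⁻¹
Ordering by g·m⁻²·a⁻¹: carbon steel (1310) > zinc (46.2) > copper (18.7)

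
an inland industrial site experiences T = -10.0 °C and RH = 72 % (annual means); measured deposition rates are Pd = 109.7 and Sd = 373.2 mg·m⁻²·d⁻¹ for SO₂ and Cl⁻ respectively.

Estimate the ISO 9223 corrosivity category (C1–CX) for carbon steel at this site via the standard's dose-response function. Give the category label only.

C3

carbon steel: temperature factor f = +0.150·(-20.0) = -3.0000
  SO₂ term: 1.77·109.7^0.52·exp(0.02·72-3.0000) = 4.279
  Sd branch = 0.102·Sd^0.62·e^(0.033·RH+0.04·T) = 28.93 μm/a
  sum: 4.279 + 28.93 → r_corr = 33.21 μm/a
33.2 μm/a falls in (25, 50] for carbon steel → category C3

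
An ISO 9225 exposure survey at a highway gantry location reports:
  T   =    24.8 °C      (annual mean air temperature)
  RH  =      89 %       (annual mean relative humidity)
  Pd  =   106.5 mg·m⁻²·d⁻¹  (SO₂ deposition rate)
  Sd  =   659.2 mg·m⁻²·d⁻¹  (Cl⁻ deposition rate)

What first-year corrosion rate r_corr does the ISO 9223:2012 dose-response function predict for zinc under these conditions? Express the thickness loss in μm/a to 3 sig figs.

zinc: f(T) = -0.071·(T−10) [T>10 °C] = -1.0508
  Pd branch = 0.0129·Pd^0.44·e^(0.046·RH+f) = 2.11 μm/a
  Cl⁻ term: 0.0175·659.2^0.57·exp(0.008·89+0.085·24.8) = 11.87
  sum: 2.11 + 11.87 → r_corr = 13.98 μm/a

r_corr = 14.0 μm/a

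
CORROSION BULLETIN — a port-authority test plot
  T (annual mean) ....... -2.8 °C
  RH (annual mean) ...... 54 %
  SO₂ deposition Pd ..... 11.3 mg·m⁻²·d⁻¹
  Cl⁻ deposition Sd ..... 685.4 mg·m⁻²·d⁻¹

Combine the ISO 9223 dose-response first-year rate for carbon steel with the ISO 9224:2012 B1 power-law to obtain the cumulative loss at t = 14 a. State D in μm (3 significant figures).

carbon steel: temperature factor f = +0.150·(-12.8) = -1.9200
  Pd branch = 1.77·Pd^0.52·e^(0.02·RH+f) = 2.696 μm/a
  Cl⁻ term: 0.102·685.4^0.62·exp(0.033·54+0.04·-2.8) = 31.06
  r_corr = 2.696 + 31.06 = 33.75 μm/a
Power-law: D(14) = r_corr · 14^0.523
  D(14) = 33.75 × 14^0.523 = 33.75 × 3.976 = 134.2 μm

D(14) = 134 μm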